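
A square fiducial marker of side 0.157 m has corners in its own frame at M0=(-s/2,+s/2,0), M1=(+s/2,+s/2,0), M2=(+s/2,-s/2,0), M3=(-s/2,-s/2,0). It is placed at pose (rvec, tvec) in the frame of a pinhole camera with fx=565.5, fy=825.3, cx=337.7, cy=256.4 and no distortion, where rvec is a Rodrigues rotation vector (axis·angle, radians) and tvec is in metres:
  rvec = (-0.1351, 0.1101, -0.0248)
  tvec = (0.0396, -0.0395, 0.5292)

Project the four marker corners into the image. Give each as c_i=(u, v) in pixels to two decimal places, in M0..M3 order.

c0=(297.95, 320.26) c1=(469.58, 314.23) c2=(461.41, 70.37) c3=(296.70, 83.70)

Intrinsics K: fx=565.5, fy=825.3, cx=337.7, cy=256.4
Marker side s = 0.157 m; corners in marker frame (Z=0):
  M0 = (-0.0785, +0.0785, 0)
  M1 = (+0.0785, +0.0785, 0)
  M2 = (+0.0785, -0.0785, 0)
  M3 = (-0.0785, -0.0785, 0)
rvec = (-0.1351, 0.1101, -0.0248), |rvec| = θ = 0.17604 rad = 10.086°
Rodrigues: sinθ=0.17513, 1−cosθ=0.01545; R = I + sinθ·[k]× + (1−cosθ)·[k]×²:
    [+0.99365 +0.01725 +0.11120]
    [-0.03209 +0.99059 +0.13304]
    [-0.10786 -0.13577 +0.98485]
t = (0.0396, -0.0395, 0.5292) m
M0: Pc = R·M0+t = (-0.03705, +0.04078, +0.52701); u = 565.5·(-0.03705)/0.52701 + 337.7 = 297.9473, v = 825.3·(+0.04078)/0.52701 + 256.4 = 320.2624
M1: Pc = R·M1+t = (+0.11896, +0.03574, +0.51008); u = 565.5·(+0.11896)/0.51008 + 337.7 = 469.5815, v = 825.3·(+0.03574)/0.51008 + 256.4 = 314.2309
M2: Pc = R·M2+t = (+0.11625, -0.11978, +0.53139); u = 565.5·(+0.11625)/0.53139 + 337.7 = 461.4087, v = 825.3·(-0.11978)/0.53139 + 256.4 = 70.3695
M3: Pc = R·M3+t = (-0.03976, -0.11474, +0.54832); u = 565.5·(-0.03976)/0.54832 + 337.7 = 296.6989, v = 825.3·(-0.11474)/0.54832 + 256.4 = 83.6979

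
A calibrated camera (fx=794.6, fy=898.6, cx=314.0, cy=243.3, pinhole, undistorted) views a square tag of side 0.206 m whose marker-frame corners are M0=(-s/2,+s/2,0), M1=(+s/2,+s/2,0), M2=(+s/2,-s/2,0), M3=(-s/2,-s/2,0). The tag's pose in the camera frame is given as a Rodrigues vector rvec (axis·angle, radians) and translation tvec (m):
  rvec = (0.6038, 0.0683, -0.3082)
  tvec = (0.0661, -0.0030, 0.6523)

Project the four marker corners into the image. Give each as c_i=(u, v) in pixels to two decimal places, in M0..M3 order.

c0=(313.37, 372.96) c1=(538.21, 308.04) c2=(495.86, 72.08) c3=(231.69, 161.12)

Intrinsics K: fx=794.6, fy=898.6, cx=314.0, cy=243.3
Marker side s = 0.206 m; corners in marker frame (Z=0):
  M0 = (-0.1030, +0.1030, 0)
  M1 = (+0.1030, +0.1030, 0)
  M2 = (+0.1030, -0.1030, 0)
  M3 = (-0.1030, -0.1030, 0)
rvec = (0.6038, 0.0683, -0.3082), |rvec| = θ = 0.68134 rad = 39.038°
Rodrigues: sinθ=0.62984, 1−cosθ=0.22327; R = I + sinθ·[k]× + (1−cosθ)·[k]×²:
    [+0.95207 +0.30474 -0.02636]
    [-0.26507 +0.77897 -0.56828]
    [-0.15264 +0.54803 +0.82241]
t = (0.0661, -0.0030, 0.6523) m
M0: Pc = R·M0+t = (-0.00058, +0.10454, +0.72447); u = 794.6·(-0.00058)/0.72447 + 314.0 = 313.3687, v = 898.6·(+0.10454)/0.72447 + 243.3 = 372.9620
M1: Pc = R·M1+t = (+0.19555, +0.04993, +0.69303); u = 794.6·(+0.19555)/0.69303 + 314.0 = 538.2125, v = 898.6·(+0.04993)/0.69303 + 243.3 = 308.0437
M2: Pc = R·M2+t = (+0.13278, -0.11054, +0.58013); u = 794.6·(+0.13278)/0.58013 + 314.0 = 495.8615, v = 898.6·(-0.11054)/0.58013 + 243.3 = 72.0840
M3: Pc = R·M3+t = (-0.06335, -0.05593, +0.61157); u = 794.6·(-0.06335)/0.61157 + 314.0 = 231.6897, v = 898.6·(-0.05593)/0.61157 + 243.3 = 161.1176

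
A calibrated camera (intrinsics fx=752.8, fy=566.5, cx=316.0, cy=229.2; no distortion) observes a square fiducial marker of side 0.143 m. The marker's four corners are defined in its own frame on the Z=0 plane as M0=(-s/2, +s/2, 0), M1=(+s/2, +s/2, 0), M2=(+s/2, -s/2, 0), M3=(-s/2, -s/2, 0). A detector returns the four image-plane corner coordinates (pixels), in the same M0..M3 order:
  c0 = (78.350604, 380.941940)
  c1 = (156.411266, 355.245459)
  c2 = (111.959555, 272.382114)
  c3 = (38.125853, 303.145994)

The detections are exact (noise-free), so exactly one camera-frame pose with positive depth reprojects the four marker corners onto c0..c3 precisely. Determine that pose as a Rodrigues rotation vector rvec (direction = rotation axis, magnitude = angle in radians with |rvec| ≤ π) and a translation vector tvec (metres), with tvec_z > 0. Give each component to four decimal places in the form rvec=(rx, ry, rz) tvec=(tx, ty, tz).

rvec=(-0.0107, 0.4895, -0.4337) tvec=(-0.2756, 0.1637, 0.9377)

Intrinsics K: fx=752.8, fy=566.5, cx=316.0, cy=229.2
Marker side s = 0.143 m; corners in marker frame (Z=0):
  M0 = (-0.0715, +0.0715, 0)
  M1 = (+0.0715, +0.0715, 0)
  M2 = (+0.0715, -0.0715, 0)
  M3 = (-0.0715, -0.0715, 0)
Detected image corners:
  c0 = (78.350604, 380.941940) px
  c1 = (156.411266, 355.245459) px
  c2 = (111.959555, 272.382114) px
  c3 = (38.125853, 303.145994) px
Planar DLT: solve 8×8 A·h = b for H (H[2,2]=1):
  H  [+484.47890 +284.03338 +94.71841]
  H  [-356.03489 +521.84319 +328.07250]
  H  [-0.48324 -0.11981 +1.00000]
B = K⁻¹H; ‖b₁‖=1.066493, ‖b₂‖=1.066493; λ = 2/(‖b₁‖+‖b₂‖) = 0.937653, sign → tz>0 ⇒ λ=+0.937653
r₁ = λ·B[:,0] = (+0.79365,-0.40597,-0.45311); r₂ = λ·B[:,1] = (+0.40094,+0.90919,-0.11234)
r₃ = r₁×r₂ = (+0.45758,-0.09251,+0.88435); SVD([r₁ r₂ r₃]) → R = UVᵀ:
  R  [+0.79365 +0.40094 +0.45758]
  R  [-0.40597 +0.90919 -0.09251]
  R  [-0.45311 -0.11234 +0.88435]
t = (-0.27562, +0.16365, +0.93765) m
tr R = 2.587183; θ = arccos((tr R − 1)/2) = 0.654107 rad = 37.478°
axis k = ((R−Rᵀ)₃₂, (R−Rᵀ)₁₃, (R−Rᵀ)₂₁) / (2 sinθ) = (-0.016299, +0.748367, -0.663085)
rvec = θ·k = (-0.010662, +0.489512, -0.433729)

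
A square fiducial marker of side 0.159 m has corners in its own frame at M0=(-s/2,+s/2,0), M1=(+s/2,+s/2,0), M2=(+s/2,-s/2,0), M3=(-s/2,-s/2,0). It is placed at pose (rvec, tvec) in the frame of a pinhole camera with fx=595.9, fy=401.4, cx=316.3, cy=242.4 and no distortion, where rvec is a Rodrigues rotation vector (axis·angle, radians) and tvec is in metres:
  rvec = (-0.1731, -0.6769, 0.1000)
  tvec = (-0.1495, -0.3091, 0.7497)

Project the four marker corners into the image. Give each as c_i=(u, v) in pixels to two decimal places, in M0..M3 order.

Intrinsics K: fx=595.9, fy=401.4, cx=316.3, cy=242.4
Marker side s = 0.159 m; corners in marker frame (Z=0):
  M0 = (-0.0795, +0.0795, 0)
  M1 = (+0.0795, +0.0795, 0)
  M2 = (+0.0795, -0.0795, 0)
  M3 = (-0.0795, -0.0795, 0)
rvec = (-0.1731, -0.6769, 0.1000), |rvec| = θ = 0.70580 rad = 40.440°
Rodrigues: sinθ=0.64864, 1−cosθ=0.23891; R = I + sinθ·[k]× + (1−cosθ)·[k]×²:
    [+0.77546 -0.03571 -0.63038]
    [+0.14810 +0.98083 +0.12662]
    [+0.61378 -0.19155 +0.76589]
t = (-0.1495, -0.3091, 0.7497) m
M0: Pc = R·M0+t = (-0.21399, -0.24290, +0.68568); u = 595.9·(-0.21399)/0.68568 + 316.3 = 130.3298, v = 401.4·(-0.24290)/0.68568 + 242.4 = 100.2062
M1: Pc = R·M1+t = (-0.09069, -0.21935, +0.78327); u = 595.9·(-0.09069)/0.78327 + 316.3 = 247.3045, v = 401.4·(-0.21935)/0.78327 + 242.4 = 129.9900
M2: Pc = R·M2+t = (-0.08501, -0.37530, +0.81372); u = 595.9·(-0.08501)/0.81372 + 316.3 = 254.0446, v = 401.4·(-0.37530)/0.81372 + 242.4 = 57.2677
M3: Pc = R·M3+t = (-0.20831, -0.39885, +0.71613); u = 595.9·(-0.20831)/0.71613 + 316.3 = 142.9631, v = 401.4·(-0.39885)/0.71613 + 242.4 = 18.8402

c0=(130.33, 100.21) c1=(247.30, 129.99) c2=(254.04, 57.27) c3=(142.96, 18.84)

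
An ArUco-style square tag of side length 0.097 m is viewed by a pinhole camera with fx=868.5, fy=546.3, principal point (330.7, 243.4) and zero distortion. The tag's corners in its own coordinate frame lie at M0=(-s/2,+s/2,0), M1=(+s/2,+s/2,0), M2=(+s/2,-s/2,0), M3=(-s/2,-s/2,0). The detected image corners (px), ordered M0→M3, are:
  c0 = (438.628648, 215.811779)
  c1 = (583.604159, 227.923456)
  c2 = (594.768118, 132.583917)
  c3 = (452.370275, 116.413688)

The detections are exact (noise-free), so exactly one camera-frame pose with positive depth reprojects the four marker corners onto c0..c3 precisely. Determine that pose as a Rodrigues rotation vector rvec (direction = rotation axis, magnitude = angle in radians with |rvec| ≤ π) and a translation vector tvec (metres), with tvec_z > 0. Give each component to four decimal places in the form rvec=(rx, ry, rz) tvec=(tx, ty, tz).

Intrinsics K: fx=868.5, fy=546.3, cx=330.7, cy=243.4
Marker side s = 0.097 m; corners in marker frame (Z=0):
  M0 = (-0.0485, +0.0485, 0)
  M1 = (+0.0485, +0.0485, 0)
  M2 = (+0.0485, -0.0485, 0)
  M3 = (-0.0485, -0.0485, 0)
Detected image corners:
  c0 = (438.628648, 215.811779) px
  c1 = (583.604159, 227.923456) px
  c2 = (594.768118, 132.583917) px
  c3 = (452.370275, 116.413688) px
Planar DLT: solve 8×8 A·h = b for H (H[2,2]=1):
  H  [+1714.48088 -203.55130 +518.95796]
  H  [+224.01902 +978.08323 +172.99341]
  H  [+0.45090 -0.14587 +1.00000]
B = K⁻¹H; ‖b₁‖=1.869664, ‖b₂‖=1.869664; λ = 2/(‖b₁‖+‖b₂‖) = 0.534855, sign → tz>0 ⇒ λ=+0.534855
r₁ = λ·B[:,0] = (+0.96401,+0.11188,+0.24117); r₂ = λ·B[:,1] = (-0.09565,+0.99235,-0.07802)
r₃ = r₁×r₂ = (-0.24805,+0.05214,+0.96734); SVD([r₁ r₂ r₃]) → R = UVᵀ:
  R  [+0.96401 -0.09565 -0.24805]
  R  [+0.11188 +0.99235 +0.05214]
  R  [+0.24117 -0.07802 +0.96734]
t = (+0.11594, -0.06893, +0.53486) m
tr R = 2.923710; θ = arccos((tr R − 1)/2) = 0.277092 rad = 15.876°
axis k = ((R−Rᵀ)₃₂, (R−Rᵀ)₁₃, (R−Rᵀ)₂₁) / (2 sinθ) = (-0.237900, -0.894165, +0.379304)
rvec = θ·k = (-0.065920, -0.247766, +0.105102)

rvec=(-0.0659, -0.2478, 0.1051) tvec=(0.1159, -0.0689, 0.5349)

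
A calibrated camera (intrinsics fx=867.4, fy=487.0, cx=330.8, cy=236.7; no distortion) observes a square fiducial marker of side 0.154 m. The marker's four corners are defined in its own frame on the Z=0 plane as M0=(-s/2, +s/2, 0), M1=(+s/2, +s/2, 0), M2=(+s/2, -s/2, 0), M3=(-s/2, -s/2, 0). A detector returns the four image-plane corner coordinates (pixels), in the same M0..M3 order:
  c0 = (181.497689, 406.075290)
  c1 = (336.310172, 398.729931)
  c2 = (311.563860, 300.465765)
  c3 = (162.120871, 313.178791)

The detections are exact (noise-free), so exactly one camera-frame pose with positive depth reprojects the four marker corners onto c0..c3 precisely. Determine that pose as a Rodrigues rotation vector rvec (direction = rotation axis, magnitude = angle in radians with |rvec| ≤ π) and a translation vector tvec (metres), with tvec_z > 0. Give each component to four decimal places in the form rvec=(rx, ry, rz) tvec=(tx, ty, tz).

rvec=(-0.1145, 0.3218, -0.1663) tvec=(-0.0783, 0.1919, 0.7958)

Intrinsics K: fx=867.4, fy=487.0, cx=330.8, cy=236.7
Marker side s = 0.154 m; corners in marker frame (Z=0):
  M0 = (-0.0770, +0.0770, 0)
  M1 = (+0.0770, +0.0770, 0)
  M2 = (+0.0770, -0.0770, 0)
  M3 = (-0.0770, -0.0770, 0)
Detected image corners:
  c0 = (181.497689, 406.075290) px
  c1 = (336.310172, 398.729931) px
  c2 = (311.563860, 300.465765) px
  c3 = (162.120871, 313.178791) px
Planar DLT: solve 8×8 A·h = b for H (H[2,2]=1):
  H  [+892.70123 +99.69534 +245.48309]
  H  [-201.13514 +558.55292 +354.12122]
  H  [-0.38289 -0.17367 +1.00000]
B = K⁻¹H; ‖b₁‖=1.256649, ‖b₂‖=1.256649; λ = 2/(‖b₁‖+‖b₂‖) = 0.795767, sign → tz>0 ⇒ λ=+0.795767
r₁ = λ·B[:,0] = (+0.93518,-0.18057,-0.30469); r₂ = λ·B[:,1] = (+0.14417,+0.97986,-0.13820)
r₃ = r₁×r₂ = (+0.32351,+0.08531,+0.94237); SVD([r₁ r₂ r₃]) → R = UVᵀ:
  R  [+0.93518 +0.14417 +0.32351]
  R  [-0.18057 +0.97986 +0.08531]
  R  [-0.30469 -0.13820 +0.94237]
t = (-0.07827, +0.19187, +0.79577) m
tr R = 2.857406; θ = arccos((tr R − 1)/2) = 0.379897 rad = 21.766°
axis k = ((R−Rᵀ)₃₂, (R−Rᵀ)₁₃, (R−Rᵀ)₂₁) / (2 sinθ) = (-0.301374, +0.847029, -0.437854)
rvec = θ·k = (-0.114491, +0.321784, -0.166340)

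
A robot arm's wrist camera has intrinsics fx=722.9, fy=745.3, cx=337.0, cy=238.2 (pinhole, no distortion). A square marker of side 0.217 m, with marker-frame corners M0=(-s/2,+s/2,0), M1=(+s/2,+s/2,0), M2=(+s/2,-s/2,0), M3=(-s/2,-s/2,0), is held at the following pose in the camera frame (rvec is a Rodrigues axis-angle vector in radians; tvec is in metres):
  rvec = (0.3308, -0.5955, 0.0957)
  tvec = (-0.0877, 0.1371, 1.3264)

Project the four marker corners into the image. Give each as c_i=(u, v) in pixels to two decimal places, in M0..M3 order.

c0=(227.00, 376.36) c1=(327.81, 363.69) c2=(348.55, 256.92) c3=(244.88, 259.61)

Intrinsics K: fx=722.9, fy=745.3, cx=337.0, cy=238.2
Marker side s = 0.217 m; corners in marker frame (Z=0):
  M0 = (-0.1085, +0.1085, 0)
  M1 = (+0.1085, +0.1085, 0)
  M2 = (+0.1085, -0.1085, 0)
  M3 = (-0.1085, -0.1085, 0)
rvec = (0.3308, -0.5955, 0.0957), |rvec| = θ = 0.68790 rad = 39.414°
Rodrigues: sinθ=0.63492, 1−cosθ=0.22742; R = I + sinθ·[k]× + (1−cosθ)·[k]×²:
    [+0.82517 -0.18300 -0.53442]
    [-0.00634 +0.94301 -0.33271]
    [+0.56485 +0.27793 +0.77698]
t = (-0.0877, 0.1371, 1.3264) m
M0: Pc = R·M0+t = (-0.19709, +0.24010, +1.29527); u = 722.9·(-0.19709)/1.29527 + 337.0 = 227.0044, v = 745.3·(+0.24010)/1.29527 + 238.2 = 376.3565
M1: Pc = R·M1+t = (-0.01802, +0.23873, +1.41784); u = 722.9·(-0.01802)/1.41784 + 337.0 = 327.8100, v = 745.3·(+0.23873)/1.41784 + 238.2 = 363.6894
M2: Pc = R·M2+t = (+0.02169, +0.03410, +1.35753); u = 722.9·(+0.02169)/1.35753 + 337.0 = 348.5484, v = 745.3·(+0.03410)/1.35753 + 238.2 = 256.9188
M3: Pc = R·M3+t = (-0.15738, +0.03547, +1.23496); u = 722.9·(-0.15738)/1.23496 + 337.0 = 244.8781, v = 745.3·(+0.03547)/1.23496 + 238.2 = 259.6074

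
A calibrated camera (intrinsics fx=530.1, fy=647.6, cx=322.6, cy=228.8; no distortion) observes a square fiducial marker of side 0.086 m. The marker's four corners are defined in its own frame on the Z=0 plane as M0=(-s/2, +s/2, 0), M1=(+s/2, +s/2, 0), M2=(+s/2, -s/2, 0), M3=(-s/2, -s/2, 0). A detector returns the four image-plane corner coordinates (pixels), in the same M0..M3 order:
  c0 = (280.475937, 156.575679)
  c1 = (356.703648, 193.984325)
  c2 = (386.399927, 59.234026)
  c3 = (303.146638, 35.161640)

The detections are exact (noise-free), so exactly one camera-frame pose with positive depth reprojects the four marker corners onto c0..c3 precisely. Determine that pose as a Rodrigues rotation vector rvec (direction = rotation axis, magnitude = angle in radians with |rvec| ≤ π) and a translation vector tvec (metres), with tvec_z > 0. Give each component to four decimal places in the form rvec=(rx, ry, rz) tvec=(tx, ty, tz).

rvec=(0.1623, 0.6658, 0.3215) tvec=(0.0052, -0.0774, 0.4289)

Intrinsics K: fx=530.1, fy=647.6, cx=322.6, cy=228.8
Marker side s = 0.086 m; corners in marker frame (Z=0):
  M0 = (-0.0430, +0.0430, 0)
  M1 = (+0.0430, +0.0430, 0)
  M2 = (+0.0430, -0.0430, 0)
  M3 = (-0.0430, -0.0430, 0)
Detected image corners:
  c0 = (280.475937, 156.575679) px
  c1 = (356.703648, 193.984325) px
  c2 = (386.399927, 59.234026) px
  c3 = (303.146638, 35.161640) px
Planar DLT: solve 8×8 A·h = b for H (H[2,2]=1):
  H  [+478.35664 -109.33713 +329.03957]
  H  [+209.19015 +1549.47031 +111.94684]
  H  [-1.35020 +0.58113 +1.00000]
B = K⁻¹H; ‖b₁‖=2.331433, ‖b₂‖=2.331433; λ = 2/(‖b₁‖+‖b₂‖) = 0.428921, sign → tz>0 ⇒ λ=+0.428921
r₁ = λ·B[:,0] = (+0.73949,+0.34316,-0.57913); r₂ = λ·B[:,1] = (-0.24016,+0.93819,+0.24926)
r₃ = r₁×r₂ = (+0.62887,-0.04524,+0.77619); SVD([r₁ r₂ r₃]) → R = UVᵀ:
  R  [+0.73949 -0.24016 +0.62887]
  R  [+0.34316 +0.93819 -0.04524]
  R  [-0.57913 +0.24926 +0.77619]
t = (+0.00521, -0.07739, +0.42892) m
tr R = 2.453872; θ = arccos((tr R − 1)/2) = 0.756947 rad = 43.370°
axis k = ((R−Rᵀ)₃₂, (R−Rᵀ)₁₃, (R−Rᵀ)₂₁) / (2 sinθ) = (+0.214431, +0.879562, +0.424724)
rvec = θ·k = (+0.162313, +0.665781, +0.321493)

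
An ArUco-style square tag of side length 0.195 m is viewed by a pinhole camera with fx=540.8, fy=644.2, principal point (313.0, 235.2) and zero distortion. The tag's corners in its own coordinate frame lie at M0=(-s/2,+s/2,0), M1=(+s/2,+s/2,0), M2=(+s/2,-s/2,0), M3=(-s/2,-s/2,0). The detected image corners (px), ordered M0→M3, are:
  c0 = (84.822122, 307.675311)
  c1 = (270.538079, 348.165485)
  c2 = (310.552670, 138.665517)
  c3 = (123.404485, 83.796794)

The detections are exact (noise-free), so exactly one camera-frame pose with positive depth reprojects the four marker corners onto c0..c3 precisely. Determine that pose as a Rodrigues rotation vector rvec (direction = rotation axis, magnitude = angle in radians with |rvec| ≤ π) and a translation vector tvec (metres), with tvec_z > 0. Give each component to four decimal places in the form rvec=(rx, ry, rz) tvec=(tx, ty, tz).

Intrinsics K: fx=540.8, fy=644.2, cx=313.0, cy=235.2
Marker side s = 0.195 m; corners in marker frame (Z=0):
  M0 = (-0.0975, +0.0975, 0)
  M1 = (+0.0975, +0.0975, 0)
  M2 = (+0.0975, -0.0975, 0)
  M3 = (-0.0975, -0.0975, 0)
Detected image corners:
  c0 = (84.822122, 307.675311) px
  c1 = (270.538079, 348.165485) px
  c2 = (310.552670, 138.665517) px
  c3 = (123.404485, 83.796794) px
Planar DLT: solve 8×8 A·h = b for H (H[2,2]=1):
  H  [+1018.56097 -180.68771 +200.00620]
  H  [+313.71561 +1133.40668 +221.43427]
  H  [+0.31692 +0.10620 +1.00000]
B = K⁻¹H; ‖b₁‖=1.768706, ‖b₂‖=1.768706; λ = 2/(‖b₁‖+‖b₂‖) = 0.565385, sign → tz>0 ⇒ λ=+0.565385
r₁ = λ·B[:,0] = (+0.96116,+0.20991,+0.17918); r₂ = λ·B[:,1] = (-0.22365,+0.97282,+0.06004)
r₃ = r₁×r₂ = (-0.16171,-0.09779,+0.98198); SVD([r₁ r₂ r₃]) → R = UVᵀ:
  R  [+0.96116 -0.22365 -0.16171]
  R  [+0.20991 +0.97282 -0.09779]
  R  [+0.17918 +0.06004 +0.98198]
t = (-0.11813, -0.01208, +0.56539) m
tr R = 2.915961; θ = arccos((tr R − 1)/2) = 0.290920 rad = 16.669°
axis k = ((R−Rᵀ)₃₂, (R−Rᵀ)₁₃, (R−Rᵀ)₂₁) / (2 sinθ) = (+0.275125, -0.594222, +0.755782)
rvec = θ·k = (+0.080039, -0.172871, +0.219872)

rvec=(0.0800, -0.1729, 0.2199) tvec=(-0.1181, -0.0121, 0.5654)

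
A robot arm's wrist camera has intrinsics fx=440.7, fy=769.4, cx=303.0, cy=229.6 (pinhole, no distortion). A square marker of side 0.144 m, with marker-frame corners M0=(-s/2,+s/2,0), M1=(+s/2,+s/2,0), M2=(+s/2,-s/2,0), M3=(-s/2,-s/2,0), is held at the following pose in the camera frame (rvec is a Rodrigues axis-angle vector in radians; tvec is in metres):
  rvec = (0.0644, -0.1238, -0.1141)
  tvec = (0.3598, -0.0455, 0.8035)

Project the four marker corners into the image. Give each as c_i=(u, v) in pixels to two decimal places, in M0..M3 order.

Intrinsics K: fx=440.7, fy=769.4, cx=303.0, cy=229.6
Marker side s = 0.144 m; corners in marker frame (Z=0):
  M0 = (-0.0720, +0.0720, 0)
  M1 = (+0.0720, +0.0720, 0)
  M2 = (+0.0720, -0.0720, 0)
  M3 = (-0.0720, -0.0720, 0)
rvec = (0.0644, -0.1238, -0.1141), |rvec| = θ = 0.18026 rad = 10.328°
Rodrigues: sinθ=0.17928, 1−cosθ=0.01620; R = I + sinθ·[k]× + (1−cosθ)·[k]×²:
    [+0.98587 +0.10951 -0.12679]
    [-0.11746 +0.99144 -0.05701]
    [+0.11947 +0.07110 +0.99029]
t = (0.3598, -0.0455, 0.8035) m
M0: Pc = R·M0+t = (+0.29670, +0.03434, +0.80002); u = 440.7·(+0.29670)/0.80002 + 303.0 = 466.4423, v = 769.4·(+0.03434)/0.80002 + 229.6 = 262.6265
M1: Pc = R·M1+t = (+0.43867, +0.01743, +0.81722); u = 440.7·(+0.43867)/0.81722 + 303.0 = 539.5586, v = 769.4·(+0.01743)/0.81722 + 229.6 = 246.0069
M2: Pc = R·M2+t = (+0.42290, -0.12534, +0.80698); u = 440.7·(+0.42290)/0.80698 + 303.0 = 533.9480, v = 769.4·(-0.12534)/0.80698 + 229.6 = 110.0966
M3: Pc = R·M3+t = (+0.28093, -0.10843, +0.78978); u = 440.7·(+0.28093)/0.78978 + 303.0 = 459.7618, v = 769.4·(-0.10843)/0.78978 + 229.6 = 123.9712

c0=(466.44, 262.63) c1=(539.56, 246.01) c2=(533.95, 110.10) c3=(459.76, 123.97)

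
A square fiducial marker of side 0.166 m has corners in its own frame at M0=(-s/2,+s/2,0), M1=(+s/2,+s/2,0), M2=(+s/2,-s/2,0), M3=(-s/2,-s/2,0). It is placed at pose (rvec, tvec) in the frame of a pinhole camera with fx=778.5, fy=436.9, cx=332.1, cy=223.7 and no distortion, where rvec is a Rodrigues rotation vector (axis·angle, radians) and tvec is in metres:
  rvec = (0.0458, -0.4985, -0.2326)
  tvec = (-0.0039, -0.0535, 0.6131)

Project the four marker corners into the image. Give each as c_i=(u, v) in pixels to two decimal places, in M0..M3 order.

c0=(255.60, 258.57) c1=(431.46, 228.97) c2=(391.90, 119.52) c3=(205.44, 134.95)

Intrinsics K: fx=778.5, fy=436.9, cx=332.1, cy=223.7
Marker side s = 0.166 m; corners in marker frame (Z=0):
  M0 = (-0.0830, +0.0830, 0)
  M1 = (+0.0830, +0.0830, 0)
  M2 = (+0.0830, -0.0830, 0)
  M3 = (-0.0830, -0.0830, 0)
rvec = (0.0458, -0.4985, -0.2326), |rvec| = θ = 0.55200 rad = 31.627°
Rodrigues: sinθ=0.52439, 1−cosθ=0.14852; R = I + sinθ·[k]× + (1−cosθ)·[k]×²:
    [+0.85250 +0.20984 -0.47876]
    [-0.23210 +0.97261 +0.01301]
    [+0.46837 +0.10003 +0.87785]
t = (-0.0039, -0.0535, 0.6131) m
M0: Pc = R·M0+t = (-0.05724, +0.04649, +0.58253); u = 778.5·(-0.05724)/0.58253 + 332.1 = 255.6021, v = 436.9·(+0.04649)/0.58253 + 223.7 = 258.5680
M1: Pc = R·M1+t = (+0.08427, +0.00796, +0.66028); u = 778.5·(+0.08427)/0.66028 + 332.1 = 431.4633, v = 436.9·(+0.00796)/0.66028 + 223.7 = 228.9687
M2: Pc = R·M2+t = (+0.04944, -0.15349, +0.64367); u = 778.5·(+0.04944)/0.64367 + 332.1 = 391.8972, v = 436.9·(-0.15349)/0.64367 + 223.7 = 119.5168
M3: Pc = R·M3+t = (-0.09207, -0.11496, +0.56592); u = 778.5·(-0.09207)/0.56592 + 332.1 = 205.4402, v = 436.9·(-0.11496)/0.56592 + 223.7 = 134.9474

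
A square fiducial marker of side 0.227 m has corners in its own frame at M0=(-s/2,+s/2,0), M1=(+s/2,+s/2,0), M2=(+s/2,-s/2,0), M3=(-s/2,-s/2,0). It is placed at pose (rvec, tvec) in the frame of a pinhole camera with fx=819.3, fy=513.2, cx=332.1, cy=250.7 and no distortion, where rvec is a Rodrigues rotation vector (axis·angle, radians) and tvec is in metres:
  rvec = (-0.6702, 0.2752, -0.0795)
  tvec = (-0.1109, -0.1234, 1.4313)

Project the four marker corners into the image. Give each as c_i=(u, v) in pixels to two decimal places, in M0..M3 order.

c0=(201.06, 244.64) c1=(329.88, 230.37) c2=(332.05, 170.60) c3=(215.09, 185.55)

Intrinsics K: fx=819.3, fy=513.2, cx=332.1, cy=250.7
Marker side s = 0.227 m; corners in marker frame (Z=0):
  M0 = (-0.1135, +0.1135, 0)
  M1 = (+0.1135, +0.1135, 0)
  M2 = (+0.1135, -0.1135, 0)
  M3 = (-0.1135, -0.1135, 0)
rvec = (-0.6702, 0.2752, -0.0795), |rvec| = θ = 0.72885 rad = 41.760°
Rodrigues: sinθ=0.66601, 1−cosθ=0.25406; R = I + sinθ·[k]× + (1−cosθ)·[k]×²:
    [+0.96076 -0.01556 +0.27696]
    [-0.16085 +0.78216 +0.60196]
    [-0.22599 -0.62288 +0.74896]
t = (-0.1109, -0.1234, 1.4313) m
M0: Pc = R·M0+t = (-0.22171, -0.01637, +1.38625); u = 819.3·(-0.22171)/1.38625 + 332.1 = 201.0641, v = 513.2·(-0.01637)/1.38625 + 250.7 = 244.6406
M1: Pc = R·M1+t = (-0.00362, -0.05288, +1.33495); u = 819.3·(-0.00362)/1.33495 + 332.1 = 329.8780, v = 513.2·(-0.05288)/1.33495 + 250.7 = 230.3705
M2: Pc = R·M2+t = (-0.00009, -0.23043, +1.47635); u = 819.3·(-0.00009)/1.47635 + 332.1 = 332.0513, v = 513.2·(-0.23043)/1.47635 + 250.7 = 170.5983
M3: Pc = R·M3+t = (-0.21818, -0.19392, +1.52765); u = 819.3·(-0.21818)/1.52765 + 332.1 = 215.0871, v = 513.2·(-0.19392)/1.52765 + 250.7 = 185.5548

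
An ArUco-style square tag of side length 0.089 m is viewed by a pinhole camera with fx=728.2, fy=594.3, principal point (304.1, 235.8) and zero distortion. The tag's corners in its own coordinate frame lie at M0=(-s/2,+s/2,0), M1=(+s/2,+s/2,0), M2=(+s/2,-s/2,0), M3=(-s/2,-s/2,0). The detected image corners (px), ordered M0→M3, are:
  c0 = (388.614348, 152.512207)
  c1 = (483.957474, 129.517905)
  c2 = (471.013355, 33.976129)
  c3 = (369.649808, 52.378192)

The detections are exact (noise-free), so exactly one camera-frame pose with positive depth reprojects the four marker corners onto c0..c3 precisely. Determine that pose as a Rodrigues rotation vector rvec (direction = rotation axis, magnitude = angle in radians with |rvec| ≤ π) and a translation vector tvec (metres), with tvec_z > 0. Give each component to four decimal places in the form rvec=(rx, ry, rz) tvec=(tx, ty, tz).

Intrinsics K: fx=728.2, fy=594.3, cx=304.1, cy=235.8
Marker side s = 0.089 m; corners in marker frame (Z=0):
  M0 = (-0.0445, +0.0445, 0)
  M1 = (+0.0445, +0.0445, 0)
  M2 = (+0.0445, -0.0445, 0)
  M3 = (-0.0445, -0.0445, 0)
Detected image corners:
  c0 = (388.614348, 152.512207) px
  c1 = (483.957474, 129.517905) px
  c2 = (471.013355, 33.976129) px
  c3 = (369.649808, 52.378192) px
Planar DLT: solve 8×8 A·h = b for H (H[2,2]=1):
  H  [+1382.85881 +427.66428 +429.93910]
  H  [-173.31805 +1152.17796 +93.06399]
  H  [+0.65056 +0.58225 +1.00000]
B = K⁻¹H; ‖b₁‖=1.836756, ‖b₂‖=1.836756; λ = 2/(‖b₁‖+‖b₂‖) = 0.544438, sign → tz>0 ⇒ λ=+0.544438
r₁ = λ·B[:,0] = (+0.88598,-0.29931,+0.35419); r₂ = λ·B[:,1] = (+0.18736,+0.92974,+0.31700)
r₃ = r₁×r₂ = (-0.42418,-0.21449,+0.87981); SVD([r₁ r₂ r₃]) → R = UVᵀ:
  R  [+0.88598 +0.18736 -0.42418]
  R  [-0.29931 +0.92974 -0.21449]
  R  [+0.35419 +0.31700 +0.87981]
t = (+0.09408, -0.13076, +0.54444) m
tr R = 2.695524; θ = arccos((tr R − 1)/2) = 0.559045 rad = 32.031°
axis k = ((R−Rᵀ)₃₂, (R−Rᵀ)₁₃, (R−Rᵀ)₂₁) / (2 sinθ) = (+0.501048, -0.733795, -0.458799)
rvec = θ·k = (+0.280108, -0.410224, -0.256489)

rvec=(0.2801, -0.4102, -0.2565) tvec=(0.0941, -0.1308, 0.5444)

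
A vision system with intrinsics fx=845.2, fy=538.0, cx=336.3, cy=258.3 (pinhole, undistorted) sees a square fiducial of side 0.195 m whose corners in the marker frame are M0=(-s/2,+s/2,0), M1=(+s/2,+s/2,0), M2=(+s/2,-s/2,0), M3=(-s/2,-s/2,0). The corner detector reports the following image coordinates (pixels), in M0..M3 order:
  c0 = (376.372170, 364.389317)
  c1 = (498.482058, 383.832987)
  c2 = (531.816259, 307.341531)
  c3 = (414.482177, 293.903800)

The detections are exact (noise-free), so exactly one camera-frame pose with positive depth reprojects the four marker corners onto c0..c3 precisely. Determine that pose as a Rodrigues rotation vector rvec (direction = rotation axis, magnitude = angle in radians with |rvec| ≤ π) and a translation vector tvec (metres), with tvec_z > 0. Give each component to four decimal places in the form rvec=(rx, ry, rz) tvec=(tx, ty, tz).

Intrinsics K: fx=845.2, fy=538.0, cx=336.3, cy=258.3
Marker side s = 0.195 m; corners in marker frame (Z=0):
  M0 = (-0.0975, +0.0975, 0)
  M1 = (+0.0975, +0.0975, 0)
  M2 = (+0.0975, -0.0975, 0)
  M3 = (-0.0975, -0.0975, 0)
Detected image corners:
  c0 = (376.372170, 364.389317) px
  c1 = (498.482058, 383.832987) px
  c2 = (531.816259, 307.341531) px
  c3 = (414.482177, 293.903800) px
Planar DLT: solve 8×8 A·h = b for H (H[2,2]=1):
  H  [+454.24756 -324.28949 +453.78362]
  H  [-34.22483 +272.09416 +335.97941]
  H  [-0.34998 -0.30899 +1.00000]
B = K⁻¹H; ‖b₁‖=0.768968, ‖b₂‖=0.768968; λ = 2/(‖b₁‖+‖b₂‖) = 1.300444, sign → tz>0 ⇒ λ=+1.300444
r₁ = λ·B[:,0] = (+0.88001,+0.13579,-0.45513); r₂ = λ·B[:,1] = (-0.33907,+0.85062,-0.40183)
r₃ = r₁×r₂ = (+0.33258,+0.50794,+0.79460); SVD([r₁ r₂ r₃]) → R = UVᵀ:
  R  [+0.88001 -0.33907 +0.33258]
  R  [+0.13579 +0.85062 +0.50794]
  R  [-0.45513 -0.40183 +0.79460]
t = (+0.18076, +0.18777, +1.30044) m
tr R = 2.525234; θ = arccos((tr R − 1)/2) = 0.703447 rad = 40.305°
axis k = ((R−Rᵀ)₃₂, (R−Rᵀ)₁₃, (R−Rᵀ)₂₁) / (2 sinθ) = (-0.703228, +0.608885, +0.367055)
rvec = θ·k = (-0.494684, +0.428318, +0.258204)

rvec=(-0.4947, 0.4283, 0.2582) tvec=(0.1808, 0.1878, 1.3004)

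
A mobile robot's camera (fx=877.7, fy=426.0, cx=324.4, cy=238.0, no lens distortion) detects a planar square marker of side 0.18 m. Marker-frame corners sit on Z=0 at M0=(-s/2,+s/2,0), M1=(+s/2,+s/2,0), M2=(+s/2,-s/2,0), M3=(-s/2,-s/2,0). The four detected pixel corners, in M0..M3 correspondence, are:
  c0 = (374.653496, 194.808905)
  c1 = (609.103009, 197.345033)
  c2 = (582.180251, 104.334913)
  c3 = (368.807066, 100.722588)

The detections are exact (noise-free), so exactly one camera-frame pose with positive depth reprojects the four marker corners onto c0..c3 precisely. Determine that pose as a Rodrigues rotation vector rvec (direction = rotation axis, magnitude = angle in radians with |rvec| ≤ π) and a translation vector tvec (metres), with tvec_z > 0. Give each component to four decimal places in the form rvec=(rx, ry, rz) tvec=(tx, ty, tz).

Intrinsics K: fx=877.7, fy=426.0, cx=324.4, cy=238.0
Marker side s = 0.18 m; corners in marker frame (Z=0):
  M0 = (-0.0900, +0.0900, 0)
  M1 = (+0.0900, +0.0900, 0)
  M2 = (+0.0900, -0.0900, 0)
  M3 = (-0.0900, -0.0900, 0)
Detected image corners:
  c0 = (374.653496, 194.808905) px
  c1 = (609.103009, 197.345033) px
  c2 = (582.180251, 104.334913) px
  c3 = (368.807066, 100.722588) px
Planar DLT: solve 8×8 A·h = b for H (H[2,2]=1):
  H  [+1280.48529 -164.35888 +484.11511]
  H  [+29.35854 +440.72688 +147.08769]
  H  [+0.08129 -0.52888 +1.00000]
B = K⁻¹H; ‖b₁‖=1.431368, ‖b₂‖=1.431368; λ = 2/(‖b₁‖+‖b₂‖) = 0.698633, sign → tz>0 ⇒ λ=+0.698633
r₁ = λ·B[:,0] = (+0.99825,+0.01642,+0.05679); r₂ = λ·B[:,1] = (+0.00574,+0.92922,-0.36949)
r₃ = r₁×r₂ = (-0.05884,+0.36917,+0.92750); SVD([r₁ r₂ r₃]) → R = UVᵀ:
  R  [+0.99825 +0.00574 -0.05884]
  R  [+0.01642 +0.92922 +0.36917]
  R  [+0.05679 -0.36949 +0.92750]
t = (+0.12713, -0.14909, +0.69863) m
tr R = 2.854962; θ = arccos((tr R − 1)/2) = 0.383178 rad = 21.954°
axis k = ((R−Rᵀ)₃₂, (R−Rᵀ)₁₃, (R−Rᵀ)₂₁) / (2 sinθ) = (-0.987867, -0.154644, +0.014281)
rvec = θ·k = (-0.378529, -0.059256, +0.005472)

rvec=(-0.3785, -0.0593, 0.0055) tvec=(0.1271, -0.1491, 0.6986)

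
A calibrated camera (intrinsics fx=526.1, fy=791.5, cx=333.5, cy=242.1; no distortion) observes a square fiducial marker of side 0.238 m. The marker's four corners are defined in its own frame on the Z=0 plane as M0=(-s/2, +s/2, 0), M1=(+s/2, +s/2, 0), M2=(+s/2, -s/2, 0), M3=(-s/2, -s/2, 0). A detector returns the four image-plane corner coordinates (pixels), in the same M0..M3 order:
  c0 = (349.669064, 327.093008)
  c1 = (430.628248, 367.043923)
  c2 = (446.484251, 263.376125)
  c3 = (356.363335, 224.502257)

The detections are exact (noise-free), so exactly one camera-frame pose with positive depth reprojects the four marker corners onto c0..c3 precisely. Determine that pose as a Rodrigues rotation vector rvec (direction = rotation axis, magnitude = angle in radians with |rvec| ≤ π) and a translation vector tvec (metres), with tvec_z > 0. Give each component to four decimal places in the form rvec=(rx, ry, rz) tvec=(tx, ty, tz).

rvec=(0.6135, 0.3730, 0.1799) tvec=(0.1619, 0.0980, 1.3974)

Intrinsics K: fx=526.1, fy=791.5, cx=333.5, cy=242.1
Marker side s = 0.238 m; corners in marker frame (Z=0):
  M0 = (-0.1190, +0.1190, 0)
  M1 = (+0.1190, +0.1190, 0)
  M2 = (+0.1190, -0.1190, 0)
  M3 = (-0.1190, -0.1190, 0)
Detected image corners:
  c0 = (349.669064, 327.093008) px
  c1 = (430.628248, 367.043923) px
  c2 = (446.484251, 263.376125) px
  c3 = (356.363335, 224.502257) px
Planar DLT: solve 8×8 A·h = b for H (H[2,2]=1):
  H  [+277.10517 +120.48634 +394.45652]
  H  [+104.98311 +558.23860 +297.61708]
  H  [-0.20551 +0.42293 +1.00000]
B = K⁻¹H; ‖b₁‖=0.715605, ‖b₂‖=0.715605; λ = 2/(‖b₁‖+‖b₂‖) = 1.397418, sign → tz>0 ⇒ λ=+1.397418
r₁ = λ·B[:,0] = (+0.91809,+0.27319,-0.28718); r₂ = λ·B[:,1] = (-0.05461,+0.80481,+0.59101)
r₃ = r₁×r₂ = (+0.39259,-0.52692,+0.75381); SVD([r₁ r₂ r₃]) → R = UVᵀ:
  R  [+0.91809 -0.05461 +0.39259]
  R  [+0.27319 +0.80481 -0.52692]
  R  [-0.28718 +0.59101 +0.75381]
t = (+0.16191, +0.09802, +1.39742) m
tr R = 2.476715; θ = arccos((tr R − 1)/2) = 0.740165 rad = 42.408°
axis k = ((R−Rᵀ)₃₂, (R−Rᵀ)₁₃, (R−Rᵀ)₂₁) / (2 sinθ) = (+0.828820, +0.503976, +0.243033)
rvec = θ·k = (+0.613464, +0.373026, +0.179884)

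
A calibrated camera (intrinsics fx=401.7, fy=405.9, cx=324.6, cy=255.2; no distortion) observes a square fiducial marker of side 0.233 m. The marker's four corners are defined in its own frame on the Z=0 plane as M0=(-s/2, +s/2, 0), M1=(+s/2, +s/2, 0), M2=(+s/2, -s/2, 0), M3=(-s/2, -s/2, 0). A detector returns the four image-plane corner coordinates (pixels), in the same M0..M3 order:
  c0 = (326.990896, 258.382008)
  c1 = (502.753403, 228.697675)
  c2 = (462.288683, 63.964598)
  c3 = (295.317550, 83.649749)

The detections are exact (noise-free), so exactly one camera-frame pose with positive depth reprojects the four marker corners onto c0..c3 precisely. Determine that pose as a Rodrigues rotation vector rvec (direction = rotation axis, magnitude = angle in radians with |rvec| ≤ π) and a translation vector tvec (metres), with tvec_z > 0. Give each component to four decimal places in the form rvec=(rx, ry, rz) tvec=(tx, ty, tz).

rvec=(-0.1494, -0.1007, -0.1721) tvec=(0.0964, -0.1286, 0.5247)

Intrinsics K: fx=401.7, fy=405.9, cx=324.6, cy=255.2
Marker side s = 0.233 m; corners in marker frame (Z=0):
  M0 = (-0.1165, +0.1165, 0)
  M1 = (+0.1165, +0.1165, 0)
  M2 = (+0.1165, -0.1165, 0)
  M3 = (-0.1165, -0.1165, 0)
Detected image corners:
  c0 = (326.990896, 258.382008) px
  c1 = (502.753403, 228.697675) px
  c2 = (462.288683, 63.964598) px
  c3 = (295.317550, 83.649749) px
Planar DLT: solve 8×8 A·h = b for H (H[2,2]=1):
  H  [+819.92280 +50.00254 +398.41904]
  H  [-71.28279 +685.83868 +155.74267]
  H  [+0.21426 -0.26527 +1.00000]
B = K⁻¹H; ‖b₁‖=1.905682, ‖b₂‖=1.905682; λ = 2/(‖b₁‖+‖b₂‖) = 0.524747, sign → tz>0 ⇒ λ=+0.524747
r₁ = λ·B[:,0] = (+0.98023,-0.16284,+0.11243); r₂ = λ·B[:,1] = (+0.17780,+0.97417,-0.13920)
r₃ = r₁×r₂ = (-0.08686,+0.15644,+0.98386); SVD([r₁ r₂ r₃]) → R = UVᵀ:
  R  [+0.98023 +0.17780 -0.08686]
  R  [-0.16284 +0.97417 +0.15644]
  R  [+0.11243 -0.13920 +0.98386]
t = (+0.09643, -0.12858, +0.52475) m
tr R = 2.938257; θ = arccos((tr R − 1)/2) = 0.249126 rad = 14.274°
axis k = ((R−Rᵀ)₃₂, (R−Rᵀ)₁₃, (R−Rᵀ)₂₁) / (2 sinθ) = (-0.599542, -0.404148, -0.690807)
rvec = θ·k = (-0.149361, -0.100684, -0.172098)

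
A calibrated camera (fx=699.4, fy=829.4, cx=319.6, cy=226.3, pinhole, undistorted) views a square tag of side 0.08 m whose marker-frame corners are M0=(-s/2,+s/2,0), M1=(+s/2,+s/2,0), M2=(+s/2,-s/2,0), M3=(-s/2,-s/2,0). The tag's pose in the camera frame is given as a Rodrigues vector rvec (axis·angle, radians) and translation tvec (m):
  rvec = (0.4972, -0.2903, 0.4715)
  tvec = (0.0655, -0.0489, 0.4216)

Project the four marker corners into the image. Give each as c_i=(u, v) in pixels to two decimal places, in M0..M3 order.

c0=(338.54, 162.87) c1=(442.92, 219.96) c2=(518.16, 97.26) c3=(411.31, 26.20)

Intrinsics K: fx=699.4, fy=829.4, cx=319.6, cy=226.3
Marker side s = 0.08 m; corners in marker frame (Z=0):
  M0 = (-0.0400, +0.0400, 0)
  M1 = (+0.0400, +0.0400, 0)
  M2 = (+0.0400, -0.0400, 0)
  M3 = (-0.0400, -0.0400, 0)
rvec = (0.4972, -0.2903, 0.4715), |rvec| = θ = 0.74417 rad = 42.638°
Rodrigues: sinθ=0.67736, 1−cosθ=0.26435; R = I + sinθ·[k]× + (1−cosθ)·[k]×²:
    [+0.85365 -0.49807 -0.15233]
    [+0.36027 +0.77588 -0.51790]
    [+0.37614 +0.38723 +0.84177]
t = (0.0655, -0.0489, 0.4216) m
M0: Pc = R·M0+t = (+0.01143, -0.03228, +0.42204); u = 699.4·(+0.01143)/0.42204 + 319.6 = 338.5434, v = 829.4·(-0.03228)/0.42204 + 226.3 = 162.8715
M1: Pc = R·M1+t = (+0.07972, -0.00345, +0.45213); u = 699.4·(+0.07972)/0.45213 + 319.6 = 442.9227, v = 829.4·(-0.00345)/0.45213 + 226.3 = 219.9638
M2: Pc = R·M2+t = (+0.11957, -0.06552, +0.42116); u = 699.4·(+0.11957)/0.42116 + 319.6 = 518.1638, v = 829.4·(-0.06552)/0.42116 + 226.3 = 97.2607
M3: Pc = R·M3+t = (+0.05128, -0.09435, +0.39107); u = 699.4·(+0.05128)/0.39107 + 319.6 = 411.3057, v = 829.4·(-0.09435)/0.39107 + 226.3 = 26.2043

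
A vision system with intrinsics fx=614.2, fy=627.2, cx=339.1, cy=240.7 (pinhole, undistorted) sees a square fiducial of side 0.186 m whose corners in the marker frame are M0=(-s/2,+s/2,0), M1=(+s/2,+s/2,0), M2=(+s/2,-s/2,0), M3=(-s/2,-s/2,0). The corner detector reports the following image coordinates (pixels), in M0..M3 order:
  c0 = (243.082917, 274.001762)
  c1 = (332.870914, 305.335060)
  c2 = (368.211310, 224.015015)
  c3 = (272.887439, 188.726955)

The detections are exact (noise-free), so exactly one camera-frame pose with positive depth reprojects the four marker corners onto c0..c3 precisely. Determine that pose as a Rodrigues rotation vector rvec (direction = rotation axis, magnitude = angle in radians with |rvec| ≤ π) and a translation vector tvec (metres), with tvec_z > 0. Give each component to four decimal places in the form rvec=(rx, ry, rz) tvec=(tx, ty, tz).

Intrinsics K: fx=614.2, fy=627.2, cx=339.1, cy=240.7
Marker side s = 0.186 m; corners in marker frame (Z=0):
  M0 = (-0.0930, +0.0930, 0)
  M1 = (+0.0930, +0.0930, 0)
  M2 = (+0.0930, -0.0930, 0)
  M3 = (-0.0930, -0.0930, 0)
Detected image corners:
  c0 = (243.082917, 274.001762) px
  c1 = (332.870914, 305.335060) px
  c2 = (368.211310, 224.015015) px
  c3 = (272.887439, 188.726955) px
Planar DLT: solve 8×8 A·h = b for H (H[2,2]=1):
  H  [+530.89742 -65.54466 +304.19479]
  H  [+206.27209 +537.17191 +249.58857]
  H  [+0.11104 +0.36064 +1.00000]
B = K⁻¹H; ‖b₁‖=0.859766, ‖b₂‖=0.859766; λ = 2/(‖b₁‖+‖b₂‖) = 1.163107, sign → tz>0 ⇒ λ=+1.163107
r₁ = λ·B[:,0] = (+0.93406,+0.33296,+0.12915); r₂ = λ·B[:,1] = (-0.35571,+0.83518,+0.41946)
r₃ = r₁×r₂ = (+0.03180,-0.43774,+0.89854); SVD([r₁ r₂ r₃]) → R = UVᵀ:
  R  [+0.93406 -0.35571 +0.03180]
  R  [+0.33296 +0.83518 -0.43774]
  R  [+0.12915 +0.41946 +0.89854]
t = (-0.06610, +0.01648, +1.16311) m
tr R = 2.667772; θ = arccos((tr R − 1)/2) = 0.584685 rad = 33.500°
axis k = ((R−Rᵀ)₃₂, (R−Rᵀ)₁₃, (R−Rᵀ)₂₁) / (2 sinθ) = (+0.776543, -0.088182, +0.623863)
rvec = θ·k = (+0.454033, -0.051559, +0.364763)

rvec=(0.4540, -0.0516, 0.3648) tvec=(-0.0661, 0.0165, 1.1631)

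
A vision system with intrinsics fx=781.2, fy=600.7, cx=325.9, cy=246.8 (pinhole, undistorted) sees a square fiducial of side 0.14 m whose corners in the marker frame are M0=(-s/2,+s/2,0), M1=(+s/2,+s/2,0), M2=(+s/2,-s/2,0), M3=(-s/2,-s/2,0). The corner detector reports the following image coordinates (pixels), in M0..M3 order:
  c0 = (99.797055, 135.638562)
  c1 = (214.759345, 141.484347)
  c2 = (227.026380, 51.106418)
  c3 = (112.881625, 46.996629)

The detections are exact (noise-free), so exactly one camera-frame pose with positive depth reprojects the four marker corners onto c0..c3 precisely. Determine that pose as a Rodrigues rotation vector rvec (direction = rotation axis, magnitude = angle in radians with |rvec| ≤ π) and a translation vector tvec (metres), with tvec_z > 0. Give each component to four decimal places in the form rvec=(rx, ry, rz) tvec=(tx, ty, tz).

rvec=(-0.0664, 0.1215, 0.0904) tvec=(-0.1916, -0.2345, 0.9192)

Intrinsics K: fx=781.2, fy=600.7, cx=325.9, cy=246.8
Marker side s = 0.14 m; corners in marker frame (Z=0):
  M0 = (-0.0700, +0.0700, 0)
  M1 = (+0.0700, +0.0700, 0)
  M2 = (+0.0700, -0.0700, 0)
  M3 = (-0.0700, -0.0700, 0)
Detected image corners:
  c0 = (99.797055, 135.638562) px
  c1 = (214.759345, 141.484347) px
  c2 = (227.026380, 51.106418) px
  c3 = (112.881625, 46.996629) px
Planar DLT: solve 8×8 A·h = b for H (H[2,2]=1):
  H  [+796.15957 -101.35132 +163.10461]
  H  [+22.87562 +633.11627 +93.57654]
  H  [-0.13487 -0.06590 +1.00000]
B = K⁻¹H; ‖b₁‖=1.087862, ‖b₂‖=1.087862; λ = 2/(‖b₁‖+‖b₂‖) = 0.919234, sign → tz>0 ⇒ λ=+0.919234
r₁ = λ·B[:,0] = (+0.98856,+0.08594,-0.12397); r₂ = λ·B[:,1] = (-0.09399,+0.99373,-0.06058)
r₃ = r₁×r₂ = (+0.11799,+0.07154,+0.99043); SVD([r₁ r₂ r₃]) → R = UVᵀ:
  R  [+0.98856 -0.09399 +0.11799]
  R  [+0.08594 +0.99373 +0.07154]
  R  [-0.12397 -0.06058 +0.99043]
t = (-0.19156, -0.23447, +0.91923) m
tr R = 2.972720; θ = arccos((tr R − 1)/2) = 0.165355 rad = 9.474°
axis k = ((R−Rᵀ)₃₂, (R−Rᵀ)₁₃, (R−Rᵀ)₂₁) / (2 sinθ) = (-0.401313, +0.734999, +0.546557)
rvec = θ·k = (-0.066359, +0.121536, +0.090376)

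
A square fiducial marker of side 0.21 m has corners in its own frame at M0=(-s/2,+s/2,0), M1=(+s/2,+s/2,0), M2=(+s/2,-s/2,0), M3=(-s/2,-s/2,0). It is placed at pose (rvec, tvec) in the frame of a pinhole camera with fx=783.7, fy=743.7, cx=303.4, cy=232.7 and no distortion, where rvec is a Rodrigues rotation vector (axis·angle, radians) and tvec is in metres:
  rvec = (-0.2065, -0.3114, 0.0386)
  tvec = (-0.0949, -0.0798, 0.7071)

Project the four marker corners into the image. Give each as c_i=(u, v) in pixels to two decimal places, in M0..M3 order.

c0=(69.15, 250.46) c1=(308.18, 264.04) c2=(309.19, 61.34) c3=(85.20, 30.29)

Intrinsics K: fx=783.7, fy=743.7, cx=303.4, cy=232.7
Marker side s = 0.21 m; corners in marker frame (Z=0):
  M0 = (-0.1050, +0.1050, 0)
  M1 = (+0.1050, +0.1050, 0)
  M2 = (+0.1050, -0.1050, 0)
  M3 = (-0.1050, -0.1050, 0)
rvec = (-0.2065, -0.3114, 0.0386), |rvec| = θ = 0.37564 rad = 21.522°
Rodrigues: sinθ=0.36686, 1−cosθ=0.06973; R = I + sinθ·[k]× + (1−cosθ)·[k]×²:
    [+0.95135 -0.00592 -0.30807]
    [+0.06947 +0.97819 +0.19574]
    [+0.30019 -0.20762 +0.93101]
t = (-0.0949, -0.0798, 0.7071) m
M0: Pc = R·M0+t = (-0.19541, +0.01562, +0.65378); u = 783.7·(-0.19541)/0.65378 + 303.4 = 69.1541, v = 743.7·(+0.01562)/0.65378 + 232.7 = 250.4631
M1: Pc = R·M1+t = (+0.00437, +0.03020, +0.71682); u = 783.7·(+0.00437)/0.71682 + 303.4 = 308.1771, v = 743.7·(+0.03020)/0.71682 + 232.7 = 264.0376
M2: Pc = R·M2+t = (+0.00561, -0.17522, +0.76042); u = 783.7·(+0.00561)/0.76042 + 303.4 = 309.1851, v = 743.7·(-0.17522)/0.76042 + 232.7 = 61.3372
M3: Pc = R·M3+t = (-0.19417, -0.18980, +0.69738); u = 783.7·(-0.19417)/0.69738 + 303.4 = 85.1967, v = 743.7·(-0.18980)/0.69738 + 232.7 = 30.2881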